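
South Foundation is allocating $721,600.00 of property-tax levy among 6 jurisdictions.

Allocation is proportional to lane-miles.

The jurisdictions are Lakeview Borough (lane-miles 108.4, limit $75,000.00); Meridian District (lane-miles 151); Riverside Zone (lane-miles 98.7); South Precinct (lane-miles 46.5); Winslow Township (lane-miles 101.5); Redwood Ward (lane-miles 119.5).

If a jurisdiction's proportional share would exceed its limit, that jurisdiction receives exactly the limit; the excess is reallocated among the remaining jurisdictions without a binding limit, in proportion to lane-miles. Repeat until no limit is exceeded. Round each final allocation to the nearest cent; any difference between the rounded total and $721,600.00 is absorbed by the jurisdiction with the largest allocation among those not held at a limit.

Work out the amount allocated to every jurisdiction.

Sum of lane-miles: 625.6.
Proportional shares (ignoring caps): Lakeview Borough 125,034.2711; Meridian District 174,171.3555; Riverside Zone 113,845.7801; South Precinct 53,635.5499; Winslow Township 117,075.4476; Redwood Ward 137,837.5959.
Cap binds for Lakeview Borough ($75,000.00); remaining pool $646,600.00 reallocated over remaining lane-miles 517.2.
Shares after redistribution: Meridian District 188,779.1957 → $188,779.20; Riverside Zone 123,394.0835 → $123,394.08; South Precinct 58,133.9907 → $58,133.99; Winslow Township 126,894.6249 → $126,894.62; Redwood Ward 149,398.1052 → $149,398.11.

Lakeview Borough: $75,000.00 · Meridian District: $188,779.20 · Riverside Zone: $123,394.08 · South Precinct: $58,133.99 · Winslow Township: $126,894.62 · Redwood Ward: $149,398.11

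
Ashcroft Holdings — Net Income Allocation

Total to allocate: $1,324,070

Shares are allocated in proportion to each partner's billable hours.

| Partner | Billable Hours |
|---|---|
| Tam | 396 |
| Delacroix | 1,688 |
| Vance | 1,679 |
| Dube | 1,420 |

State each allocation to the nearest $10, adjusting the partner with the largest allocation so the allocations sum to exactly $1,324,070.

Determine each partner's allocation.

Billable hours total: 5,183.
Unrounded shares: Tam 396/5,183 × $1,324,070 = 101,163.75; Delacroix 1,688/5,183 × $1,324,070 = 431,223.26; Vance 1,679/5,183 × $1,324,070 = 428,924.08; Dube 1,420/5,183 × $1,324,070 = 362,758.90.
Rounded to nearest $10: Tam $101,160; Delacroix $431,220; Vance $428,920; Dube $362,760. Sum = $1,324,060.
Difference $1,324,070 − $1,324,060 = +$10 applied to largest allocation (Delacroix): Delacroix becomes $431,230.

Tam: $101,160; Delacroix: $431,230; Vance: $428,920; Dube: $362,760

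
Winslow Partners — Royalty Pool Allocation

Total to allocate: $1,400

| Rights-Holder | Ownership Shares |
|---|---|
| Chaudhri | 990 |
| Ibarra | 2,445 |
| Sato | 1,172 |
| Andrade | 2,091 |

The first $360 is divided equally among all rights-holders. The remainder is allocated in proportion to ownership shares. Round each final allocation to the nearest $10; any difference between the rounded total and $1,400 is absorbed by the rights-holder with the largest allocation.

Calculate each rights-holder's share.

$360 shared equally gives $90 per rights-holder.
Remainder $1,040 by ownership shares (total 6,698): Chaudhri 153.72 → $150; Ibarra 379.64 → $380; Sato 181.98 → $180; Andrade 324.67 → $320.
Rounding difference +$10 on remainder applied to Ibarra.
Totals: Chaudhri $90 + $150 = $240; Ibarra $90 + $390 = $480; Sato $90 + $180 = $270; Andrade $90 + $320 = $410.

Chaudhri: $240 | Ibarra: $480 | Sato: $270 | Andrade: $410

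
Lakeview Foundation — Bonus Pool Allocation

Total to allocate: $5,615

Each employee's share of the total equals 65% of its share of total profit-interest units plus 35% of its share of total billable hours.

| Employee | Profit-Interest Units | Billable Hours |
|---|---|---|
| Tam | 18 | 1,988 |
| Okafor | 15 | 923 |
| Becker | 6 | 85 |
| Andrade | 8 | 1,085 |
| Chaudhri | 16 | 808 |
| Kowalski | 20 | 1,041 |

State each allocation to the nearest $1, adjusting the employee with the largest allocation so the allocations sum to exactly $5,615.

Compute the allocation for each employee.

Profit-interest units total 83; billable hours total 5,930.
Composite weights (65% profit-interest units + 35% billable hours): Tam 0.2583; Okafor 0.1719; Becker 0.0520; Andrade 0.1267; Chaudhri 0.1730; Kowalski 0.2181.
Unrounded shares: Tam 1,450.35; Okafor 965.48; Becker 292.01; Andrade 711.36; Chaudhri 971.34; Kowalski 1,224.45.
Rounded to nearest $1: Tam $1,450; Okafor $965; Becker $292; Andrade $711; Chaudhri $971; Kowalski $1,224. Sum = $5,613.
Difference $5,615 − $5,613 = +$2 applied to largest allocation (Tam): Tam becomes $1,452.

Tam: $1,452; Okafor: $965; Becker: $292; Andrade: $711; Chaudhri: $971; Kowalski: $1,224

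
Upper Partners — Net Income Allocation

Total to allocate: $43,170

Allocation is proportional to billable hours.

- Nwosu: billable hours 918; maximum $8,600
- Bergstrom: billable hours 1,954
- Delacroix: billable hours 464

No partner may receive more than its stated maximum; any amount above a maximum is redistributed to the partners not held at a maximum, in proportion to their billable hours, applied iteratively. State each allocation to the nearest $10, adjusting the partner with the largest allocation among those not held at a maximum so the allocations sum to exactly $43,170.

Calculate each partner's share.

Nwosu: $8,600 | Bergstrom: $27,940 | Delacroix: $6,630

Sum of billable hours: 3,336.
Unconstrained shares: Nwosu 11,879.51; Bergstrom 25,286.03; Delacroix 6,004.46.
Held at cap: Nwosu ($8,600); balance $34,570 reallocated over remaining billable hours 2,418.
Shares after redistribution: Bergstrom 27,936.22 → $27,940; Delacroix 6,633.78 → $6,630.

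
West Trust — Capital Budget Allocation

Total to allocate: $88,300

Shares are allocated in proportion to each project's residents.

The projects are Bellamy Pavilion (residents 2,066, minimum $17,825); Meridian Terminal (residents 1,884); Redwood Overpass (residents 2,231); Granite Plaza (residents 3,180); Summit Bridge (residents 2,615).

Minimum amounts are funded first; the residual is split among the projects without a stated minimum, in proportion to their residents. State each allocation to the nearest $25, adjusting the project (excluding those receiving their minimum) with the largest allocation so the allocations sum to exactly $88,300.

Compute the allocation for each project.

Bellamy Pavilion: $17,825; Meridian Terminal: $13,400; Redwood Overpass: $15,875; Granite Plaza: $22,600; Summit Bridge: $18,600

Fund the minimums — Bellamy Pavilion $17,825. Balance $70,475.
Balance split over remaining residents 9,910: Meridian Terminal 13,398.07 → $13,400; Redwood Overpass 15,865.76 → $15,875; Granite Plaza 22,614.58 → $22,625; Summit Bridge 18,596.58 → $18,600.
Rounding difference −$25 applied to Granite Plaza → $22,600.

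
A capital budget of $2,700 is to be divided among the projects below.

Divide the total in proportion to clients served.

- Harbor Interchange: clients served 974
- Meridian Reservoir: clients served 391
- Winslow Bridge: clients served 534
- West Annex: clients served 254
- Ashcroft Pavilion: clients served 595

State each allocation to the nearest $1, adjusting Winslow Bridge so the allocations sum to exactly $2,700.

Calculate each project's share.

Clients served total: 2,748.
Raw shares: Harbor Interchange 974/2,748 × $2,700 = 956.99; Meridian Reservoir 391/2,748 × $2,700 = 384.17; Winslow Bridge 534/2,748 × $2,700 = 524.67; West Annex 254/2,748 × $2,700 = 249.56; Ashcroft Pavilion 595/2,748 × $2,700 = 584.61.
After rounding ($1): Harbor Interchange $957; Meridian Reservoir $384; Winslow Bridge $525; West Annex $250; Ashcroft Pavilion $585. Sum = $2,701.
Difference $2,700 − $2,701 = −$1 applied to Winslow Bridge: Winslow Bridge becomes $524.

Harbor Interchange: $957 | Meridian Reservoir: $384 | Winslow Bridge: $524 | West Annex: $250 | Ashcroft Pavilion: $585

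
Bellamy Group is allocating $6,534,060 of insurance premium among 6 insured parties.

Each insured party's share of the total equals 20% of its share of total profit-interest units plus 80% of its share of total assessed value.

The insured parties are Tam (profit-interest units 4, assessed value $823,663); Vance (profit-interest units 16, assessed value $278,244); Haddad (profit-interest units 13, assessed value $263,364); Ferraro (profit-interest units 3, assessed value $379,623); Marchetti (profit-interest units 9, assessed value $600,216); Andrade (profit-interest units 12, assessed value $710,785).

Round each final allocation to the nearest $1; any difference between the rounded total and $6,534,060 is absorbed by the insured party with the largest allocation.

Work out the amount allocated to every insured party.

Tam: $1,500,619 · Vance: $842,773 · Haddad: $748,541 · Ferraro: $718,142 · Marchetti: $1,233,036 · Andrade: $1,490,949

Totals — profit-interest units 57, assessed value 3,055,895.
Composite weights (20% profit-interest units + 80% assessed value): Tam 0.2297; Vance 0.1290; Haddad 0.1146; Ferraro 0.1099; Marchetti 0.1887; Andrade 0.2282.
Proportional shares: Tam 1,500,619.29; Vance 842,773.49; Haddad 748,541.00; Ferraro 718,142.06; Marchetti 1,233,035.62; Andrade 1,490,948.53.
At nearest $1: Tam $1,500,619; Vance $842,773; Haddad $748,541; Ferraro $718,142; Marchetti $1,233,036; Andrade $1,490,949. Sum = $6,534,060.
Rounded total matches; no reconciliation needed.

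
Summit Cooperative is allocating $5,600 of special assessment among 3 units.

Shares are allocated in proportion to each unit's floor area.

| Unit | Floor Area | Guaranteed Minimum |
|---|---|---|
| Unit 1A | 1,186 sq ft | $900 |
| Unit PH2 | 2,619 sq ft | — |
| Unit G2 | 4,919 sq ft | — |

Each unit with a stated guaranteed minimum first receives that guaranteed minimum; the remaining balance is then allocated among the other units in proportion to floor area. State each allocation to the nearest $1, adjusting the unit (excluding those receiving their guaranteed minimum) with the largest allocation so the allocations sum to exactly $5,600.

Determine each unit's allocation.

Unit 1A: $900 · Unit PH2: $1,633 · Unit G2: $3,067

Minimums first: Unit 1A $900. Balance $4,700.
Balance split over remaining floor area 7,538: Unit PH2 1,632.97 → $1,633; Unit G2 3,067.03 → $3,067.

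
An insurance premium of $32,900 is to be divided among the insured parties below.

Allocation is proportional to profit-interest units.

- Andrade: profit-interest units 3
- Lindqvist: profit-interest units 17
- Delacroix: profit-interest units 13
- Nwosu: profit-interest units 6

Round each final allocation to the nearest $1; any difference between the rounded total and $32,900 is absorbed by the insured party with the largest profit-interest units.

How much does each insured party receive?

Andrade: $2,531; Lindqvist: $14,340; Delacroix: $10,967; Nwosu: $5,062

Sum of profit-interest units: 3 + 17 + 13 + 6 = 39.
Proportional shares: Andrade 2,530.77; Lindqvist 14,341.03; Delacroix 10,966.67; Nwosu 5,061.54.
Rounded to nearest $1: Andrade $2,531; Lindqvist $14,341; Delacroix $10,967; Nwosu $5,062. Sum = $32,901.
Difference $32,900 − $32,901 = −$1 applied to largest profit-interest units (Lindqvist): Lindqvist becomes $14,340.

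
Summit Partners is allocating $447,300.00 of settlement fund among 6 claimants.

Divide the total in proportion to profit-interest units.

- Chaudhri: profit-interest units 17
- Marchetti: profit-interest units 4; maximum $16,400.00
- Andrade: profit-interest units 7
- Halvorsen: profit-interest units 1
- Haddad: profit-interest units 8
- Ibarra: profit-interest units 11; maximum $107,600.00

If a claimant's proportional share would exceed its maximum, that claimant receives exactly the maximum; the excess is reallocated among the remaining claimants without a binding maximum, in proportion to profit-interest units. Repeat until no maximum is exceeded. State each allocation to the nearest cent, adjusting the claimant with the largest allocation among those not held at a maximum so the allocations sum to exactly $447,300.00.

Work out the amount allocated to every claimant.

Sum of profit-interest units: 48.
Unconstrained shares: Chaudhri 158,418.7500; Marchetti 37,275.0000; Andrade 65,231.2500; Halvorsen 9,318.7500; Haddad 74,550.0000; Ibarra 102,506.2500.
Cap binds for Marchetti ($16,400.00); balance $430,900.00 reallocated over remaining profit-interest units 44.
Cap binds for Ibarra ($107,600.00); balance $323,300.00 reallocated over remaining profit-interest units 33.
Shares after redistribution: Chaudhri 166,548.4848 → $166,548.48; Andrade 68,578.7879 → $68,578.79; Halvorsen 9,796.9697 → $9,796.97; Haddad 78,375.7576 → $78,375.76.

Chaudhri: $166,548.48; Marchetti: $16,400.00; Andrade: $68,578.79; Halvorsen: $9,796.97; Haddad: $78,375.76; Ibarra: $107,600.00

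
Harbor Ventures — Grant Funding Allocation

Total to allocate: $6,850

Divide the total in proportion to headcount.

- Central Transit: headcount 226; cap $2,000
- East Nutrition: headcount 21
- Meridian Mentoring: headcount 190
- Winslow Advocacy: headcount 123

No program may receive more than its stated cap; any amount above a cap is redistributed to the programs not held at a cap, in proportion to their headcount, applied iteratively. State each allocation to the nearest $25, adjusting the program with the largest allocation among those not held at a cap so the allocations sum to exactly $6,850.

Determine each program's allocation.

Combined headcount = 560.
Unconstrained shares: Central Transit 2,764.46; East Nutrition 256.88; Meridian Mentoring 2,324.11; Winslow Advocacy 1,504.55.
Held at cap: Central Transit ($2,000); balance $4,850 reallocated over remaining headcount 334.
Remaining shares: East Nutrition 304.94 → $300; Meridian Mentoring 2,758.98 → $2,750; Winslow Advocacy 1,786.08 → $1,775.
Rounding difference +$25 applied to Meridian Mentoring → $2,775.

Central Transit: $2,000 | East Nutrition: $300 | Meridian Mentoring: $2,775 | Winslow Advocacy: $1,775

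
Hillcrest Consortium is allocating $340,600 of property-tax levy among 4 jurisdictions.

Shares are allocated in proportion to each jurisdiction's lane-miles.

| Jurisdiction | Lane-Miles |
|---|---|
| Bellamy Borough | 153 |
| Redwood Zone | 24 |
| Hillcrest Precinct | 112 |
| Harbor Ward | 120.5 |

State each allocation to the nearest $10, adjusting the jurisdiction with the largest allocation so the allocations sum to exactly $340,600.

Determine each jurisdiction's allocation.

Combined lane-miles = 409.5.
Pro-rata amounts: Bellamy Borough 153/409.5 × $340,600 = 127,257.14; Redwood Zone 24/409.5 × $340,600 = 19,961.90; Hillcrest Precinct 112/409.5 × $340,600 = 93,155.56; Harbor Ward 120.5/409.5 × $340,600 = 100,225.40.
At nearest $10: Bellamy Borough $127,260; Redwood Zone $19,960; Hillcrest Precinct $93,160; Harbor Ward $100,230. Sum = $340,610.
Difference $340,600 − $340,610 = −$10 applied to largest allocation (Bellamy Borough): Bellamy Borough becomes $127,250.

Bellamy Borough: $127,250; Redwood Zone: $19,960; Hillcrest Precinct: $93,160; Harbor Ward: $100,230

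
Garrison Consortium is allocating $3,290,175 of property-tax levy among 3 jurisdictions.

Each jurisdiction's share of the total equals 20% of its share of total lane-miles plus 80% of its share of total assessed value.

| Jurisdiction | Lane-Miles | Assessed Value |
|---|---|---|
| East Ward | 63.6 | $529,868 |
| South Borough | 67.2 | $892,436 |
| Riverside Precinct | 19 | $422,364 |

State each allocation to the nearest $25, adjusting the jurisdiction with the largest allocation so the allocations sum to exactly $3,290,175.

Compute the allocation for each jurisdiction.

East Ward: $1,035,450; South Borough: $1,568,600; Riverside Precinct: $686,125

Lane-miles total 149.8; assessed value total 1,844,668.
Blended shares (20% lane-miles + 80% assessed value): East Ward 0.3147; South Borough 0.4768; Riverside Precinct 0.2085.
Proportional shares: East Ward 1,035,443.18; South Borough 1,568,602.09; Riverside Precinct 686,129.74.
After rounding ($25): East Ward $1,035,450; South Borough $1,568,600; Riverside Precinct $686,125. Sum = $3,290,175.
Rounded total matches; no reconciliation needed.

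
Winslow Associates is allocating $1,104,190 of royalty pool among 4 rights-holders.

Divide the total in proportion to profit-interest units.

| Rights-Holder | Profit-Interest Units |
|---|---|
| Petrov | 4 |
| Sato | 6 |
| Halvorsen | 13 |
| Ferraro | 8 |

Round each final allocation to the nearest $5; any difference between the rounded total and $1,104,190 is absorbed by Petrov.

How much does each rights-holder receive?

Profit-interest units total: 31.
Raw shares: Petrov 4/31 × $1,104,190 = 142,476.13; Sato 6/31 × $1,104,190 = 213,714.19; Halvorsen 13/31 × $1,104,190 = 463,047.42; Ferraro 8/31 × $1,104,190 = 284,952.26.
After rounding ($5): Petrov $142,475; Sato $213,715; Halvorsen $463,045; Ferraro $284,950. Sum = $1,104,185.
Difference $1,104,190 − $1,104,185 = +$5 applied to Petrov: Petrov becomes $142,480.

Petrov: $142,480; Sato: $213,715; Halvorsen: $463,045; Ferraro: $284,950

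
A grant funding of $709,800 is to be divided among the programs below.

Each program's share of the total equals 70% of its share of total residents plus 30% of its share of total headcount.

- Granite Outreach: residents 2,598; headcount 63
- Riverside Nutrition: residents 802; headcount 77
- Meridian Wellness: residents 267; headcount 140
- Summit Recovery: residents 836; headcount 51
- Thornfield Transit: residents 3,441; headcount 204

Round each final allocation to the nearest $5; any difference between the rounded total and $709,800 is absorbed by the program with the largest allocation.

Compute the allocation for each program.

Granite Outreach: $187,570 · Riverside Nutrition: $80,810 · Meridian Wellness: $72,420 · Summit Recovery: $72,585 · Thornfield Transit: $296,415

Residents total 7,944; headcount total 535.
Combined weights (70% residents + 30% headcount): Granite Outreach 0.2643; Riverside Nutrition 0.1138; Meridian Wellness 0.1020; Summit Recovery 0.1023; Thornfield Transit 0.4176.
Pro-rata amounts: Granite Outreach 187,567.91; Riverside Nutrition 80,808.78; Meridian Wellness 72,422.22; Summit Recovery 72,586.84; Thornfield Transit 296,414.25.
At nearest $5: Granite Outreach $187,570; Riverside Nutrition $80,810; Meridian Wellness $72,420; Summit Recovery $72,585; Thornfield Transit $296,415. Sum = $709,800.
No rounding difference to absorb.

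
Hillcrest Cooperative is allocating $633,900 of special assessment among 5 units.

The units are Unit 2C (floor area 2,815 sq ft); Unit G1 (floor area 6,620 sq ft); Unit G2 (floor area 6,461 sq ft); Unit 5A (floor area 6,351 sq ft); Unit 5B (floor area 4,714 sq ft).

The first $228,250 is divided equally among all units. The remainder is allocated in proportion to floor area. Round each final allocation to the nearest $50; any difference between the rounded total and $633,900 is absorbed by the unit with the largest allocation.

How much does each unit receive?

Equal tier: $228,250 ÷ 5 = $45,650 apiece.
Remainder $405,650 by floor area (total 26,961): Unit 2C 42,353.95 → $42,350; Unit G1 99,603.24 → $99,600; Unit G2 97,210.96 → $97,200; Unit 5A 95,555.92 → $95,550; Unit 5B 70,925.93 → $70,950.
Totals: Unit 2C $45,650 + $42,350 = $88,000; Unit G1 $45,650 + $99,600 = $145,250; Unit G2 $45,650 + $97,200 = $142,850; Unit 5A $45,650 + $95,550 = $141,200; Unit 5B $45,650 + $70,950 = $116,600.

Unit 2C: $88,000 | Unit G1: $145,250 | Unit G2: $142,850 | Unit 5A: $141,200 | Unit 5B: $116,600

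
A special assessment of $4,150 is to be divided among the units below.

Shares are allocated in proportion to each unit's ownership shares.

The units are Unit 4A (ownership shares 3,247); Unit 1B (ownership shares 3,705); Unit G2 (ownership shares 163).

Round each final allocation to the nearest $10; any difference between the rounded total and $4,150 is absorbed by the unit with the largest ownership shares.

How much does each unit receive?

Combined ownership shares = 3,247 + 3,705 + 163 = 7,115.
Unrounded shares: Unit 4A 1,893.89; Unit 1B 2,161.03; Unit G2 95.07.
At nearest $10: Unit 4A $1,890; Unit 1B $2,160; Unit G2 $100. Sum = $4,150.
Sum already equals the total — no adjustment.

Unit 4A: $1,890 | Unit 1B: $2,160 | Unit G2: $100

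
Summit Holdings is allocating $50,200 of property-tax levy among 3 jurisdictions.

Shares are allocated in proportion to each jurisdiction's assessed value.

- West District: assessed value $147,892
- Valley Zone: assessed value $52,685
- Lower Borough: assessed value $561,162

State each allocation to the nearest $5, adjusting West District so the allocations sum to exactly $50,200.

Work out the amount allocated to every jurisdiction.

Combined assessed value = 761,739.
Unrounded shares: West District 147,892/761,739 × $50,200 = 9,746.35; Valley Zone 52,685/761,739 × $50,200 = 3,472.04; Lower Borough 561,162/761,739 × $50,200 = 36,981.61.
Rounded to nearest $5: West District $9,745; Valley Zone $3,470; Lower Borough $36,980. Sum = $50,195.
Difference $50,200 − $50,195 = +$5 applied to West District: West District becomes $9,750.

West District: $9,750 | Valley Zone: $3,470 | Lower Borough: $36,980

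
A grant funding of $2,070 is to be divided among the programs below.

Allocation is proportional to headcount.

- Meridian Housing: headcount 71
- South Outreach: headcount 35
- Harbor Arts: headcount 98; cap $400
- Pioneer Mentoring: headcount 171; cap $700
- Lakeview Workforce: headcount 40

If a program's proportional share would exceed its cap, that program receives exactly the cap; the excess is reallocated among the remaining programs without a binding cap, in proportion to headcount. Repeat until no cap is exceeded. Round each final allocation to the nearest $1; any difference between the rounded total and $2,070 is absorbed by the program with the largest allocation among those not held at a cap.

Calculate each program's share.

Meridian Housing: $471; South Outreach: $233; Harbor Arts: $400; Pioneer Mentoring: $700; Lakeview Workforce: $266

Total headcount = 415.
Proportional shares (ignoring caps): Meridian Housing 354.14; South Outreach 174.58; Harbor Arts 488.82; Pioneer Mentoring 852.94; Lakeview Workforce 199.52.
Cap binds for Harbor Arts ($400), Pioneer Mentoring ($700); residual $970 reallocated over remaining headcount 146.
Redistributed shares: Meridian Housing 471.71 → $472; South Outreach 232.53 → $233; Lakeview Workforce 265.75 → $266.
Rounding difference −$1 applied to Meridian Housing → $471.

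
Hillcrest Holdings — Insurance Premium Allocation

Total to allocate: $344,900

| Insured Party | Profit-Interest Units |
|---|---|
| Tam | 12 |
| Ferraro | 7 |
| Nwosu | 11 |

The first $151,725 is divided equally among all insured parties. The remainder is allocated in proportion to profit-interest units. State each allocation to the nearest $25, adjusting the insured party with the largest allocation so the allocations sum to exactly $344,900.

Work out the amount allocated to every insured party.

Equal tier: $151,725 ÷ 3 = $50,575 apiece.
Remainder $193,175 by profit-interest units (total 30): Tam 77,270.00 → $77,275; Ferraro 45,074.17 → $45,075; Nwosu 70,830.83 → $70,825.
Totals: Tam $50,575 + $77,275 = $127,850; Ferraro $50,575 + $45,075 = $95,650; Nwosu $50,575 + $70,825 = $121,400.

Tam: $127,850 · Ferraro: $95,650 · Nwosu: $121,400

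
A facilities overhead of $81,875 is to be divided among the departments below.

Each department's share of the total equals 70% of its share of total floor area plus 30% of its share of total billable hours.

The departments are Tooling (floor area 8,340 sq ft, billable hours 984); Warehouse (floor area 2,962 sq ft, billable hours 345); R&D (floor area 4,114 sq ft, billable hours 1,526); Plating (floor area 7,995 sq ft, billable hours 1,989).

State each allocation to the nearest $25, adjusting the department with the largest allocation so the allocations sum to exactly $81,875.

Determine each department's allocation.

Tooling: $25,400; Warehouse: $9,000; R&D: $17,800; Plating: $29,675

Floor area total 23,411; billable hours total 4,844.
Combined weights (70% floor area + 30% billable hours): Tooling 0.3103; Warehouse 0.1099; R&D 0.2175; Plating 0.3622.
Raw shares: Tooling 25,406.74; Warehouse 9,000.67; R&D 17,809.39; Plating 29,658.20.
At nearest $25: Tooling $25,400; Warehouse $9,000; R&D $17,800; Plating $29,650. Sum = $81,850.
Difference $81,875 − $81,850 = +$25 applied to largest allocation (Plating): Plating becomes $29,675.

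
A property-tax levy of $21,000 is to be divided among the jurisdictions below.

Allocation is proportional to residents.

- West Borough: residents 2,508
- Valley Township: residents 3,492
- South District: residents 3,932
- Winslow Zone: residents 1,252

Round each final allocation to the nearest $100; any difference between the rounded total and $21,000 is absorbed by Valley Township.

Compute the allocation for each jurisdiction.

Combined residents = 11,184.
Unrounded shares: West Borough 2,508/11,184 × $21,000 = 4,709.23; Valley Township 3,492/11,184 × $21,000 = 6,556.87; South District 3,932/11,184 × $21,000 = 7,383.05; Winslow Zone 1,252/11,184 × $21,000 = 2,350.86.
At nearest $100: West Borough $4,700; Valley Township $6,600; South District $7,400; Winslow Zone $2,400. Sum = $21,100.
Difference $21,000 − $21,100 = −$100 applied to Valley Township: Valley Township becomes $6,500.

West Borough: $4,700; Valley Township: $6,500; South District: $7,400; Winslow Zone: $2,400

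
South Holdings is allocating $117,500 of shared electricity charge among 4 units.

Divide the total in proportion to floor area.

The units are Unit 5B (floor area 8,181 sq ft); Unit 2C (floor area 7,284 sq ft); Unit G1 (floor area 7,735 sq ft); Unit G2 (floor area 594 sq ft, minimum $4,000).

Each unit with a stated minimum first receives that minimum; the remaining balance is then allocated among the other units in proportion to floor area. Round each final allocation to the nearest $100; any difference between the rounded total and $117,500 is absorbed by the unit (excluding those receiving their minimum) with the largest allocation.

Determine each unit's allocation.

Unit 5B: $40,100 | Unit 2C: $35,600 | Unit G1: $37,800 | Unit G2: $4,000

Fund the minimums — Unit G2 $4,000. Remaining pool $113,500.
Remaining pool split over remaining floor area 23,200: Unit 5B 40,023.43 → $40,000; Unit 2C 35,635.09 → $35,600; Unit G1 37,841.49 → $37,800.
Rounding difference +$100 applied to Unit 5B → $40,100.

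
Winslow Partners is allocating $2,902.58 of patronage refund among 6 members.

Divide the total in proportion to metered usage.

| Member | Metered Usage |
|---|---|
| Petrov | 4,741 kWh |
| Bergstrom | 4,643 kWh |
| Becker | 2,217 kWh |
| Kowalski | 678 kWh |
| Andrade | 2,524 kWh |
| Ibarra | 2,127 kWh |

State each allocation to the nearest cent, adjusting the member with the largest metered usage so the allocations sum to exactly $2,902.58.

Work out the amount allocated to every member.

Petrov: $812.82; Bergstrom: $796.02; Becker: $380.10; Kowalski: $116.24; Andrade: $432.73; Ibarra: $364.67

Combined metered usage = 4,741 + 4,643 + 2,217 + 678 + 2,524 + 2,127 = 16,930.
Raw shares: Petrov 812.8253; Bergstrom 796.0236; Becker 380.0957; Kowalski 116.2404; Andrade 432.7296; Ibarra 364.6655.
At nearest cent: Petrov $812.83; Bergstrom $796.02; Becker $380.10; Kowalski $116.24; Andrade $432.73; Ibarra $364.67. Sum = $2,902.59.
Difference $2,902.58 − $2,902.59 = −$0.01 applied to largest metered usage (Petrov): Petrov becomes $812.82.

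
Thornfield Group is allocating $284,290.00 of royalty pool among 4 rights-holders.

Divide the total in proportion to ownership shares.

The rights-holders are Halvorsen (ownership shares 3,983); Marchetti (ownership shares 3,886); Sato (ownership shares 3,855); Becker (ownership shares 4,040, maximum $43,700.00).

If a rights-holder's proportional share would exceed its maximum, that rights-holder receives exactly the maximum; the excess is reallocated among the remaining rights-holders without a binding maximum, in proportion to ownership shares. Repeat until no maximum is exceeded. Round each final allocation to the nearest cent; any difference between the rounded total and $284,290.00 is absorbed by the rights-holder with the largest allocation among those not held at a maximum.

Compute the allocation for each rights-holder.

Halvorsen: $81,735.75 | Marchetti: $79,745.20 | Sato: $79,109.05 | Becker: $43,700.00

Combined ownership shares = 15,764.
Proportional shares (ignoring caps): Halvorsen 71,829.9334; Marchetti 70,080.6229; Sato 69,521.56496; Becker 72,857.8787.
Capped: Becker ($43,700.00); remaining pool $240,590.00 reallocated over remaining ownership shares 11,724.
Shares after redistribution: Halvorsen 81,735.7532 → $81,735.75; Marchetti 79,745.2013 → $79,745.20; Sato 79,109.0455 → $79,109.05.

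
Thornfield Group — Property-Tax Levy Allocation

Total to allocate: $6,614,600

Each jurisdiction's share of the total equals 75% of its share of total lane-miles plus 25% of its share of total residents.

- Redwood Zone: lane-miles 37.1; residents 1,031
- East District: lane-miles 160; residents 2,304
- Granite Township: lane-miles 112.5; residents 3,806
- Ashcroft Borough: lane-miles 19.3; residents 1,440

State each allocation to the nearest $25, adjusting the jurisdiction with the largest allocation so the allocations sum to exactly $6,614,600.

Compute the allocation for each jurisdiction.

Redwood Zone: $758,275 · East District: $2,857,350 · Granite Township: $2,430,350 · Ashcroft Borough: $568,625

Lane-miles total 328.9; residents total 8,581.
Blended shares (75% lane-miles + 25% residents): Redwood Zone 0.1146; East District 0.4320; Granite Township 0.3674; Ashcroft Borough 0.0860.
Proportional shares: Redwood Zone 758,281.04; East District 2,857,358.92; Granite Township 2,430,345.95; Ashcroft Borough 568,614.10.
At nearest $25: Redwood Zone $758,275; East District $2,857,350; Granite Township $2,430,350; Ashcroft Borough $568,625. Sum = $6,614,600.
Sum already equals the total — no adjustment.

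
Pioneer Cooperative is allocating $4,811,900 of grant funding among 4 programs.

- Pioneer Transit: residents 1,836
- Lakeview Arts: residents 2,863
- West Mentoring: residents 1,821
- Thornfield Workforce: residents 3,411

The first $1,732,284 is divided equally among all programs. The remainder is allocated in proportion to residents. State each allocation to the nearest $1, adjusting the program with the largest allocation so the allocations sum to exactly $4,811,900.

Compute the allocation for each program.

$1,732,284 shared equally gives $433,071 per program.
Remainder $3,079,616 by residents (total 9,931): Pioneer Transit 569,345.98 → $569,346; Lakeview Arts 887,820.02 → $887,820; West Mentoring 564,694.47 → $564,694; Thornfield Workforce 1,057,755.53 → $1,057,756.
Totals: Pioneer Transit $433,071 + $569,346 = $1,002,417; Lakeview Arts $433,071 + $887,820 = $1,320,891; West Mentoring $433,071 + $564,694 = $997,765; Thornfield Workforce $433,071 + $1,057,756 = $1,490,827.

Pioneer Transit: $1,002,417 · Lakeview Arts: $1,320,891 · West Mentoring: $997,765 · Thornfield Workforce: $1,490,827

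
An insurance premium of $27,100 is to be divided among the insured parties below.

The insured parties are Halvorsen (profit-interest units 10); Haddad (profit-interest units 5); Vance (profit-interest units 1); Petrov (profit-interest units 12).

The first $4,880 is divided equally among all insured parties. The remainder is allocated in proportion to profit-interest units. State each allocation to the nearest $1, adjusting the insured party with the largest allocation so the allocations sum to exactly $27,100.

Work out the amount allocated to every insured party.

Halvorsen: $9,156 | Haddad: $5,188 | Vance: $2,014 | Petrov: $10,742

$4,880 shared equally gives $1,220 per insured party.
Remainder $22,220 by profit-interest units (total 28): Halvorsen 7,935.71 → $7,936; Haddad 3,967.86 → $3,968; Vance 793.57 → $794; Petrov 9,522.86 → $9,523.
Rounding difference −$1 on remainder applied to Petrov.
Totals: Halvorsen $1,220 + $7,936 = $9,156; Haddad $1,220 + $3,968 = $5,188; Vance $1,220 + $794 = $2,014; Petrov $1,220 + $9,522 = $10,742.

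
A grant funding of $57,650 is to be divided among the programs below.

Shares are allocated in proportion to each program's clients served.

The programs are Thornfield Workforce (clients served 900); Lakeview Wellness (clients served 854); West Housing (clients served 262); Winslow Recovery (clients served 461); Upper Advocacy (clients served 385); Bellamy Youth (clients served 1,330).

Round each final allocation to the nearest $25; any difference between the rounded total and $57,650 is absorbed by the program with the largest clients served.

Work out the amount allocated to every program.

Sum of clients served: 4,192.
Proportional shares: Thornfield Workforce 900/4,192 × $57,650 = 12,377.15; Lakeview Wellness 854/4,192 × $57,650 = 11,744.54; West Housing 262/4,192 × $57,650 = 3,603.12; Winslow Recovery 461/4,192 × $57,650 = 6,339.85; Upper Advocacy 385/4,192 × $57,650 = 5,294.67; Bellamy Youth 1,330/4,192 × $57,650 = 18,290.67.
Rounded to nearest $25: Thornfield Workforce $12,375; Lakeview Wellness $11,750; West Housing $3,600; Winslow Recovery $6,350; Upper Advocacy $5,300; Bellamy Youth $18,300. Sum = $57,675.
Difference $57,650 − $57,675 = −$25 applied to largest clients served (Bellamy Youth): Bellamy Youth becomes $18,275.

Thornfield Workforce: $12,375 | Lakeview Wellness: $11,750 | West Housing: $3,600 | Winslow Recovery: $6,350 | Upper Advocacy: $5,300 | Bellamy Youth: $18,275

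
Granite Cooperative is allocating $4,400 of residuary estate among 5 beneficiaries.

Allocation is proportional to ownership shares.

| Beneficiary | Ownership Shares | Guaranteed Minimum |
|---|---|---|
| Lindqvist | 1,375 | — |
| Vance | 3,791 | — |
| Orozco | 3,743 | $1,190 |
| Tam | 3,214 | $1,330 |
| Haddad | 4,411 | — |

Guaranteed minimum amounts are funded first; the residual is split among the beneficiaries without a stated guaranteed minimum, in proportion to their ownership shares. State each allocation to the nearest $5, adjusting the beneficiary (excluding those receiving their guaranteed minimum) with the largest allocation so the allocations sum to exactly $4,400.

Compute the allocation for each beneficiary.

Lindqvist: $270; Vance: $745; Orozco: $1,190; Tam: $1,330; Haddad: $865

Minimums first: Orozco $1,190; Tam $1,330. Residual $1,880.
Residual split over remaining ownership shares 9,577: Lindqvist 269.92 → $270; Vance 744.19 → $745; Haddad 865.90 → $865.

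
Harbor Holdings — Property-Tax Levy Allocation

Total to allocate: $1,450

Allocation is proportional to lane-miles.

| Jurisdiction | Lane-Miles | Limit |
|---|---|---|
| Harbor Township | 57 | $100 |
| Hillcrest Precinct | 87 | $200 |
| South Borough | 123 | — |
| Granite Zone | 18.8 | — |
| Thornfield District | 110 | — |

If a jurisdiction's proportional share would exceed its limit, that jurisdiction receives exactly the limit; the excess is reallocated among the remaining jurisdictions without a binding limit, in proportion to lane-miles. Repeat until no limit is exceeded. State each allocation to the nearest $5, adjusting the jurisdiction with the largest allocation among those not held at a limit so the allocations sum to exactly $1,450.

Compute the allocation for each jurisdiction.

Sum of lane-miles: 395.8.
Proportional shares (ignoring caps): Harbor Township 208.82; Hillcrest Precinct 318.72; South Borough 450.61; Granite Zone 68.87; Thornfield District 402.98.
Capped: Harbor Township ($100), Hillcrest Precinct ($200); balance $1,150 reallocated over remaining lane-miles 251.8.
Redistributed shares: South Borough 561.76 → $560; Granite Zone 85.86 → $85; Thornfield District 502.38 → $500.
Rounding difference +$5 applied to South Borough → $565.

Harbor Township: $100 | Hillcrest Precinct: $200 | South Borough: $565 | Granite Zone: $85 | Thornfield District: $500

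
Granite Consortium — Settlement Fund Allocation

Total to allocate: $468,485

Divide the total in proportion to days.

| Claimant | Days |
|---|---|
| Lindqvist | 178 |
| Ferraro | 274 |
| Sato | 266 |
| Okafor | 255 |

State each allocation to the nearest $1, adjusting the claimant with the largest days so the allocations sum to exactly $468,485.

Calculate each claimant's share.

Lindqvist: $85,704 · Ferraro: $131,927 · Sato: $128,075 · Okafor: $122,779

Days total: 178 + 274 + 266 + 255 = 973.
Pro-rata amounts: Lindqvist 85,704.35; Ferraro 131,926.92; Sato 128,075.04; Okafor 122,778.70.
After rounding ($1): Lindqvist $85,704; Ferraro $131,927; Sato $128,075; Okafor $122,779. Sum = $468,485.
Sum already equals the total — no adjustment.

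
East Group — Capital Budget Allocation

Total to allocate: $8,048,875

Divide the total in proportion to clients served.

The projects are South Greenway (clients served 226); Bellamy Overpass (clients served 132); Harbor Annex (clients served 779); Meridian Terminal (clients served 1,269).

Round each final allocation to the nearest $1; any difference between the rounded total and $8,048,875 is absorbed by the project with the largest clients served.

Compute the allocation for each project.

Total clients served = 2,406.
Raw shares: South Greenway 226/2,406 × $8,048,875 = 756,045.62; Bellamy Overpass 132/2,406 × $8,048,875 = 441,584.16; Harbor Annex 779/2,406 × $8,048,875 = 2,606,015.64; Meridian Terminal 1,269/2,406 × $8,048,875 = 4,245,229.58.
Rounded to nearest $1: South Greenway $756,046; Bellamy Overpass $441,584; Harbor Annex $2,606,016; Meridian Terminal $4,245,230. Sum = $8,048,876.
Difference $8,048,875 − $8,048,876 = −$1 applied to largest clients served (Meridian Terminal): Meridian Terminal becomes $4,245,229.

South Greenway: $756,046; Bellamy Overpass: $441,584; Harbor Annex: $2,606,016; Meridian Terminal: $4,245,229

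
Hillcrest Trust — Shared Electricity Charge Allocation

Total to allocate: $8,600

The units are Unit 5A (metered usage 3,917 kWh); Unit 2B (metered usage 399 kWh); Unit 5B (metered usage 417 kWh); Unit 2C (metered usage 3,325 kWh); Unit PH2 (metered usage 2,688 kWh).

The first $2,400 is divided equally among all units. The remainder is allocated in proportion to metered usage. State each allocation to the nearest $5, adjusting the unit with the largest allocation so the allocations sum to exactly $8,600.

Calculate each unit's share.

Unit 5A: $2,740 | Unit 2B: $710 | Unit 5B: $720 | Unit 2C: $2,400 | Unit PH2: $2,030

Equal tier: $2,400 ÷ 5 = $480 apiece.
Remainder $6,200 by metered usage (total 10,746): Unit 5A 2,259.95 → $2,260; Unit 2B 230.21 → $230; Unit 5B 240.59 → $240; Unit 2C 1,918.39 → $1,920; Unit PH2 1,550.87 → $1,550.
Totals: Unit 5A $480 + $2,260 = $2,740; Unit 2B $480 + $230 = $710; Unit 5B $480 + $240 = $720; Unit 2C $480 + $1,920 = $2,400; Unit PH2 $480 + $1,550 = $2,030.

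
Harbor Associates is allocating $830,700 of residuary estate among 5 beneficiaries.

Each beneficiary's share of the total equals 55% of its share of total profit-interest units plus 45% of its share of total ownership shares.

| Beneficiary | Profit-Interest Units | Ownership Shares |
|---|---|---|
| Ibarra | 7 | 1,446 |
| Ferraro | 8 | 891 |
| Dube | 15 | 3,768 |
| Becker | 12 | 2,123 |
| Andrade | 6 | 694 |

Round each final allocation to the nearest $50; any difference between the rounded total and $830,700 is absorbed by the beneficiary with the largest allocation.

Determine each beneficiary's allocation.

Ibarra: $127,200; Ferraro: $113,500; Dube: $300,650; Becker: $203,150; Andrade: $86,200

Profit-interest units total 48; ownership shares total 8,922.
Blended shares (55% profit-interest units + 45% ownership shares): Ibarra 0.1531; Ferraro 0.1366; Dube 0.3619; Becker 0.2446; Andrade 0.1038.
Pro-rata amounts: Ibarra 127,213.74; Ferraro 113,478.72; Dube 300,648.67; Becker 203,170.95; Andrade 86,187.92.
At nearest $50: Ibarra $127,200; Ferraro $113,500; Dube $300,650; Becker $203,150; Andrade $86,200. Sum = $830,700.
Rounded total matches; no reconciliation needed.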